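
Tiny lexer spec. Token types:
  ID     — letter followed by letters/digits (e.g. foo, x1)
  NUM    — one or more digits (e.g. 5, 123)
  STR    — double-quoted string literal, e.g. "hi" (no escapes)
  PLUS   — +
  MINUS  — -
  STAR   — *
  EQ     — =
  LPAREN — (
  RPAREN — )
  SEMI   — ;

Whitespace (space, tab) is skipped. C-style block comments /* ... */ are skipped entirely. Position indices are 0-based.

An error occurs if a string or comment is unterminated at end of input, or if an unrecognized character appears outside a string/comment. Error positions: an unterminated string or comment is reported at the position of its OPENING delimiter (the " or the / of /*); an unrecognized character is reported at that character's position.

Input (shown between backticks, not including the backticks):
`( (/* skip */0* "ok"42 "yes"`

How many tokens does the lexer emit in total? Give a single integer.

Answer: 7

Derivation:
pos=0: emit LPAREN '('
pos=2: emit LPAREN '('
pos=3: enter COMMENT mode (saw '/*')
exit COMMENT mode (now at pos=13)
pos=13: emit NUM '0' (now at pos=14)
pos=14: emit STAR '*'
pos=16: enter STRING mode
pos=16: emit STR "ok" (now at pos=20)
pos=20: emit NUM '42' (now at pos=22)
pos=23: enter STRING mode
pos=23: emit STR "yes" (now at pos=28)
DONE. 7 tokens: [LPAREN, LPAREN, NUM, STAR, STR, NUM, STR]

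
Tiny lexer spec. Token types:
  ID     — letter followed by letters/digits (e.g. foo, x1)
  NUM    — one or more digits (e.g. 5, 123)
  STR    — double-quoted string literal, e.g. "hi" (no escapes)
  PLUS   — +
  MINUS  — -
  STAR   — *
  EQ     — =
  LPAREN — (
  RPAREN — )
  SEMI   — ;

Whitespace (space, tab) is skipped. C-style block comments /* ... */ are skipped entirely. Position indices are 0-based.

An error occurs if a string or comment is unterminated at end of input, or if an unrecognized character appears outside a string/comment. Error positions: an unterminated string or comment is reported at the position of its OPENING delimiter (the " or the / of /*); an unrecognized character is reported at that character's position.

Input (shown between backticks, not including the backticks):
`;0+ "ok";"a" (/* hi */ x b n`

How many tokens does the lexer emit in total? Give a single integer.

pos=0: emit SEMI ';'
pos=1: emit NUM '0' (now at pos=2)
pos=2: emit PLUS '+'
pos=4: enter STRING mode
pos=4: emit STR "ok" (now at pos=8)
pos=8: emit SEMI ';'
pos=9: enter STRING mode
pos=9: emit STR "a" (now at pos=12)
pos=13: emit LPAREN '('
pos=14: enter COMMENT mode (saw '/*')
exit COMMENT mode (now at pos=22)
pos=23: emit ID 'x' (now at pos=24)
pos=25: emit ID 'b' (now at pos=26)
pos=27: emit ID 'n' (now at pos=28)
DONE. 10 tokens: [SEMI, NUM, PLUS, STR, SEMI, STR, LPAREN, ID, ID, ID]

Answer: 10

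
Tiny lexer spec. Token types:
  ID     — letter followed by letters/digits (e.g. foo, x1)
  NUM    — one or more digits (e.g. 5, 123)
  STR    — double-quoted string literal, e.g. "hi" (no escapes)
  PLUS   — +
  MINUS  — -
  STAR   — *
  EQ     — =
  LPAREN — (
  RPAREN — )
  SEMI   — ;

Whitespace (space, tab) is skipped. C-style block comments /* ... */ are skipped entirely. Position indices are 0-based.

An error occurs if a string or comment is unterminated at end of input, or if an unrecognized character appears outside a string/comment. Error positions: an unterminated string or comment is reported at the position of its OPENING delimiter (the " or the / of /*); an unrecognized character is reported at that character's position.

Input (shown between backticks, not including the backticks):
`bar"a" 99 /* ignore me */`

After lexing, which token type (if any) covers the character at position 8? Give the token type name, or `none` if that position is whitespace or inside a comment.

Answer: NUM

Derivation:
pos=0: emit ID 'bar' (now at pos=3)
pos=3: enter STRING mode
pos=3: emit STR "a" (now at pos=6)
pos=7: emit NUM '99' (now at pos=9)
pos=10: enter COMMENT mode (saw '/*')
exit COMMENT mode (now at pos=25)
DONE. 3 tokens: [ID, STR, NUM]
Position 8: char is '9' -> NUM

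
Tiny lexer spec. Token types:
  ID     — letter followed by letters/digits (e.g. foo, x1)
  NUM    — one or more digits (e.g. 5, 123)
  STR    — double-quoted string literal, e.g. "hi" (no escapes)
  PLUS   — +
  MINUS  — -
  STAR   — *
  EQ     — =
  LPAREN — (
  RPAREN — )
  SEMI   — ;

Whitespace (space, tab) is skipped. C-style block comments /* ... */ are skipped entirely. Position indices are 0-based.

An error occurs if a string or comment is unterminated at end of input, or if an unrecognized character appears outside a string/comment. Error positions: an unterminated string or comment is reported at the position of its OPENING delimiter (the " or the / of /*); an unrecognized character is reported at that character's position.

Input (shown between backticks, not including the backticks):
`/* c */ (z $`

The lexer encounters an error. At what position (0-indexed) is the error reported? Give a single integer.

Answer: 11

Derivation:
pos=0: enter COMMENT mode (saw '/*')
exit COMMENT mode (now at pos=7)
pos=8: emit LPAREN '('
pos=9: emit ID 'z' (now at pos=10)
pos=11: ERROR — unrecognized char '$'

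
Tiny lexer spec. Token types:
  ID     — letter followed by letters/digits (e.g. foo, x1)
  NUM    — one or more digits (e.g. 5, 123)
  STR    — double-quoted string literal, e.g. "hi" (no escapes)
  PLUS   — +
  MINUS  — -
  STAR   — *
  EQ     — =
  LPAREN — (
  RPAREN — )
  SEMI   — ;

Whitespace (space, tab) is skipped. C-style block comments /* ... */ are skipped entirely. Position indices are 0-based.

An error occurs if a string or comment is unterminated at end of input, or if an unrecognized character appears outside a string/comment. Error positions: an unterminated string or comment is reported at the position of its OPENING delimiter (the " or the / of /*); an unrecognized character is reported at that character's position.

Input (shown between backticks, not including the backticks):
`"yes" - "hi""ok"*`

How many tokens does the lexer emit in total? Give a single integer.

Answer: 5

Derivation:
pos=0: enter STRING mode
pos=0: emit STR "yes" (now at pos=5)
pos=6: emit MINUS '-'
pos=8: enter STRING mode
pos=8: emit STR "hi" (now at pos=12)
pos=12: enter STRING mode
pos=12: emit STR "ok" (now at pos=16)
pos=16: emit STAR '*'
DONE. 5 tokens: [STR, MINUS, STR, STR, STAR]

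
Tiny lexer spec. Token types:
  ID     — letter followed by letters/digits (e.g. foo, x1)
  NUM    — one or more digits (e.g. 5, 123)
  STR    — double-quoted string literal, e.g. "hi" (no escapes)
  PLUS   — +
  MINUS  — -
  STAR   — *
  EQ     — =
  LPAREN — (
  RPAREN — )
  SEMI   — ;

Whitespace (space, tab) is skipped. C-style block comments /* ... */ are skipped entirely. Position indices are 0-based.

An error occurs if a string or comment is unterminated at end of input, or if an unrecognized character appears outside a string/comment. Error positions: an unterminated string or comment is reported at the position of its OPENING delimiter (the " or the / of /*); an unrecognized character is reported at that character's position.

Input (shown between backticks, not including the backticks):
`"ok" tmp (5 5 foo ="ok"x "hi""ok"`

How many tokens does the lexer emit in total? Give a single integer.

pos=0: enter STRING mode
pos=0: emit STR "ok" (now at pos=4)
pos=5: emit ID 'tmp' (now at pos=8)
pos=9: emit LPAREN '('
pos=10: emit NUM '5' (now at pos=11)
pos=12: emit NUM '5' (now at pos=13)
pos=14: emit ID 'foo' (now at pos=17)
pos=18: emit EQ '='
pos=19: enter STRING mode
pos=19: emit STR "ok" (now at pos=23)
pos=23: emit ID 'x' (now at pos=24)
pos=25: enter STRING mode
pos=25: emit STR "hi" (now at pos=29)
pos=29: enter STRING mode
pos=29: emit STR "ok" (now at pos=33)
DONE. 11 tokens: [STR, ID, LPAREN, NUM, NUM, ID, EQ, STR, ID, STR, STR]

Answer: 11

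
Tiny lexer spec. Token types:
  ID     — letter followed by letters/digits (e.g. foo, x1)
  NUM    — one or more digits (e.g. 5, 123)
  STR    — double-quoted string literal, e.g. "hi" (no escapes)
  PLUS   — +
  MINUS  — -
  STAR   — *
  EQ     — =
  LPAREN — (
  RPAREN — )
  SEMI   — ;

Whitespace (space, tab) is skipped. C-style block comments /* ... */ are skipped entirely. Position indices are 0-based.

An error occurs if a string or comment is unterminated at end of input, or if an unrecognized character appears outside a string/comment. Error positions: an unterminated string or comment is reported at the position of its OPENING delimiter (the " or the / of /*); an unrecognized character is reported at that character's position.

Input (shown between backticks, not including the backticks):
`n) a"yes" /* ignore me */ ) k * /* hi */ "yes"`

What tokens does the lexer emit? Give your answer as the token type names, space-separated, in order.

Answer: ID RPAREN ID STR RPAREN ID STAR STR

Derivation:
pos=0: emit ID 'n' (now at pos=1)
pos=1: emit RPAREN ')'
pos=3: emit ID 'a' (now at pos=4)
pos=4: enter STRING mode
pos=4: emit STR "yes" (now at pos=9)
pos=10: enter COMMENT mode (saw '/*')
exit COMMENT mode (now at pos=25)
pos=26: emit RPAREN ')'
pos=28: emit ID 'k' (now at pos=29)
pos=30: emit STAR '*'
pos=32: enter COMMENT mode (saw '/*')
exit COMMENT mode (now at pos=40)
pos=41: enter STRING mode
pos=41: emit STR "yes" (now at pos=46)
DONE. 8 tokens: [ID, RPAREN, ID, STR, RPAREN, ID, STAR, STR]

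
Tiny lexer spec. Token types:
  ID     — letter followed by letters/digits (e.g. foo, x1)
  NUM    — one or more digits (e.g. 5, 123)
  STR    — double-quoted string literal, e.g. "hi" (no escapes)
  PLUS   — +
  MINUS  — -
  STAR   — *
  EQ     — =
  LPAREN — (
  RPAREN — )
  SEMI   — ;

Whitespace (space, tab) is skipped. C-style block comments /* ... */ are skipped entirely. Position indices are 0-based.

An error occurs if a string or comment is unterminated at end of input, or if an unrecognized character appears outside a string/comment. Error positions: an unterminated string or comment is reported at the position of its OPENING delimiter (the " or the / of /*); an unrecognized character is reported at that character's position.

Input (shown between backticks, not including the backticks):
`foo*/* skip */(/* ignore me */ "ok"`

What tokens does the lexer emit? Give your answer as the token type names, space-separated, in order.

pos=0: emit ID 'foo' (now at pos=3)
pos=3: emit STAR '*'
pos=4: enter COMMENT mode (saw '/*')
exit COMMENT mode (now at pos=14)
pos=14: emit LPAREN '('
pos=15: enter COMMENT mode (saw '/*')
exit COMMENT mode (now at pos=30)
pos=31: enter STRING mode
pos=31: emit STR "ok" (now at pos=35)
DONE. 4 tokens: [ID, STAR, LPAREN, STR]

Answer: ID STAR LPAREN STR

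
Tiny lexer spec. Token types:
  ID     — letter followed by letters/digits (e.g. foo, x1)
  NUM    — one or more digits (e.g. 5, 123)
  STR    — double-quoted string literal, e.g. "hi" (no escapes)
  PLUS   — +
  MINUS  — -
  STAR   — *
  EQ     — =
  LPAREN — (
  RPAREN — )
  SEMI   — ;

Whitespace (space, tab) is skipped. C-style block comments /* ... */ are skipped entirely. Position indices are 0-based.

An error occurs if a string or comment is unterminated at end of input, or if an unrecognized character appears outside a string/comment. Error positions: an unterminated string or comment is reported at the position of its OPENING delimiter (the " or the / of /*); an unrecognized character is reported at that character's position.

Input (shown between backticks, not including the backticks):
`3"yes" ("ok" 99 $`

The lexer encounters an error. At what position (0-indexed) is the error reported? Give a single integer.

Answer: 16

Derivation:
pos=0: emit NUM '3' (now at pos=1)
pos=1: enter STRING mode
pos=1: emit STR "yes" (now at pos=6)
pos=7: emit LPAREN '('
pos=8: enter STRING mode
pos=8: emit STR "ok" (now at pos=12)
pos=13: emit NUM '99' (now at pos=15)
pos=16: ERROR — unrecognized char '$'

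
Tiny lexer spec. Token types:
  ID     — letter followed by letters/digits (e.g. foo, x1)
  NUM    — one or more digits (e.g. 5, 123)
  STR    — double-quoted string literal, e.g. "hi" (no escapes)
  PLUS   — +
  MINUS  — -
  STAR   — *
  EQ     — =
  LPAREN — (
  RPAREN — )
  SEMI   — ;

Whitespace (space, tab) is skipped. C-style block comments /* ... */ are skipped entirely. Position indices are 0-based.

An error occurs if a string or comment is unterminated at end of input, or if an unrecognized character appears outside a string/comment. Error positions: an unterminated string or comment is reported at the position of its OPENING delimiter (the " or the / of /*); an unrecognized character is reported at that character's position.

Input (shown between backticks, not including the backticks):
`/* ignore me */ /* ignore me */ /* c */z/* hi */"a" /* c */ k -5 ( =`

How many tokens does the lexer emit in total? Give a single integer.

Answer: 7

Derivation:
pos=0: enter COMMENT mode (saw '/*')
exit COMMENT mode (now at pos=15)
pos=16: enter COMMENT mode (saw '/*')
exit COMMENT mode (now at pos=31)
pos=32: enter COMMENT mode (saw '/*')
exit COMMENT mode (now at pos=39)
pos=39: emit ID 'z' (now at pos=40)
pos=40: enter COMMENT mode (saw '/*')
exit COMMENT mode (now at pos=48)
pos=48: enter STRING mode
pos=48: emit STR "a" (now at pos=51)
pos=52: enter COMMENT mode (saw '/*')
exit COMMENT mode (now at pos=59)
pos=60: emit ID 'k' (now at pos=61)
pos=62: emit MINUS '-'
pos=63: emit NUM '5' (now at pos=64)
pos=65: emit LPAREN '('
pos=67: emit EQ '='
DONE. 7 tokens: [ID, STR, ID, MINUS, NUM, LPAREN, EQ]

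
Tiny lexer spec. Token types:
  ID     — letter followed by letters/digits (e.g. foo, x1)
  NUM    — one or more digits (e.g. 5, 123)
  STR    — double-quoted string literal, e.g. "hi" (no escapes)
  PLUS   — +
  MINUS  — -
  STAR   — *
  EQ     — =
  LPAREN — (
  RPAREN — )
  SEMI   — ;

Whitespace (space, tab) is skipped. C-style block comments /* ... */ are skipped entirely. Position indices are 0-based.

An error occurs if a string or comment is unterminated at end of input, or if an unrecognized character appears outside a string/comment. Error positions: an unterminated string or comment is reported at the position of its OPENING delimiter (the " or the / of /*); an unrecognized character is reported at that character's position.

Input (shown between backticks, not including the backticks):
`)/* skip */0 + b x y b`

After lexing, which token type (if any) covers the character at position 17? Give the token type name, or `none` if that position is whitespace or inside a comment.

pos=0: emit RPAREN ')'
pos=1: enter COMMENT mode (saw '/*')
exit COMMENT mode (now at pos=11)
pos=11: emit NUM '0' (now at pos=12)
pos=13: emit PLUS '+'
pos=15: emit ID 'b' (now at pos=16)
pos=17: emit ID 'x' (now at pos=18)
pos=19: emit ID 'y' (now at pos=20)
pos=21: emit ID 'b' (now at pos=22)
DONE. 7 tokens: [RPAREN, NUM, PLUS, ID, ID, ID, ID]
Position 17: char is 'x' -> ID

Answer: ID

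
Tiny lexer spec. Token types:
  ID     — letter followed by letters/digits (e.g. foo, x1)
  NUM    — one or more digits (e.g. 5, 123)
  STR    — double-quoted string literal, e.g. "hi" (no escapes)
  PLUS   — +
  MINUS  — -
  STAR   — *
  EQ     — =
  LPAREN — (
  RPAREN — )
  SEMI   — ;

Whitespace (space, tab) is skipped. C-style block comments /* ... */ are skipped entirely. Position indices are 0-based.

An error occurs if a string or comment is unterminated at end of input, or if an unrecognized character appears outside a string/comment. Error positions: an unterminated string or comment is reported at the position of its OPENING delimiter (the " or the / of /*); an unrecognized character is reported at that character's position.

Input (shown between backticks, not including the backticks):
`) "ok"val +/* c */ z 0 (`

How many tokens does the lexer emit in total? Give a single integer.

Answer: 7

Derivation:
pos=0: emit RPAREN ')'
pos=2: enter STRING mode
pos=2: emit STR "ok" (now at pos=6)
pos=6: emit ID 'val' (now at pos=9)
pos=10: emit PLUS '+'
pos=11: enter COMMENT mode (saw '/*')
exit COMMENT mode (now at pos=18)
pos=19: emit ID 'z' (now at pos=20)
pos=21: emit NUM '0' (now at pos=22)
pos=23: emit LPAREN '('
DONE. 7 tokens: [RPAREN, STR, ID, PLUS, ID, NUM, LPAREN]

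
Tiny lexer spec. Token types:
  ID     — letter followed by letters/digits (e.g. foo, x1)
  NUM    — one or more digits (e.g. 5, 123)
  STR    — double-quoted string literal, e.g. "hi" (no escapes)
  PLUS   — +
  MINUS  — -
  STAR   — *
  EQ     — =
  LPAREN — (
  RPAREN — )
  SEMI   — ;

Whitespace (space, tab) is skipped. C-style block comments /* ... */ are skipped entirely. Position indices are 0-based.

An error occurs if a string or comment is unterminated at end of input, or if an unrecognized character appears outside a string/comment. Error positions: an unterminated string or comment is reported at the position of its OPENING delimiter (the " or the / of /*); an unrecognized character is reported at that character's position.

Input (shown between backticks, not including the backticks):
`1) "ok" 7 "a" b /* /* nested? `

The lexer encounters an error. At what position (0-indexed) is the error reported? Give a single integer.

Answer: 16

Derivation:
pos=0: emit NUM '1' (now at pos=1)
pos=1: emit RPAREN ')'
pos=3: enter STRING mode
pos=3: emit STR "ok" (now at pos=7)
pos=8: emit NUM '7' (now at pos=9)
pos=10: enter STRING mode
pos=10: emit STR "a" (now at pos=13)
pos=14: emit ID 'b' (now at pos=15)
pos=16: enter COMMENT mode (saw '/*')
pos=16: ERROR — unterminated comment (reached EOF)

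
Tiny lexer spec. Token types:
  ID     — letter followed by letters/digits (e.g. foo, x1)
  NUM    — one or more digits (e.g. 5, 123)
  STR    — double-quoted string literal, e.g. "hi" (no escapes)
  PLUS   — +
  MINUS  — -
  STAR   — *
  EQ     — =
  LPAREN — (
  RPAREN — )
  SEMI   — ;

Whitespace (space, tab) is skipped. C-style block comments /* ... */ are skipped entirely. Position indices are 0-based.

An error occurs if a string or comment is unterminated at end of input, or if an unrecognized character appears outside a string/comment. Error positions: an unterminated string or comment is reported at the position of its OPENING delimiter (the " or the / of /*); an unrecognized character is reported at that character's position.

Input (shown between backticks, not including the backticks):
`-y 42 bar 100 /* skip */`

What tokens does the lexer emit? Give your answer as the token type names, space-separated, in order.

pos=0: emit MINUS '-'
pos=1: emit ID 'y' (now at pos=2)
pos=3: emit NUM '42' (now at pos=5)
pos=6: emit ID 'bar' (now at pos=9)
pos=10: emit NUM '100' (now at pos=13)
pos=14: enter COMMENT mode (saw '/*')
exit COMMENT mode (now at pos=24)
DONE. 5 tokens: [MINUS, ID, NUM, ID, NUM]

Answer: MINUS ID NUM ID NUM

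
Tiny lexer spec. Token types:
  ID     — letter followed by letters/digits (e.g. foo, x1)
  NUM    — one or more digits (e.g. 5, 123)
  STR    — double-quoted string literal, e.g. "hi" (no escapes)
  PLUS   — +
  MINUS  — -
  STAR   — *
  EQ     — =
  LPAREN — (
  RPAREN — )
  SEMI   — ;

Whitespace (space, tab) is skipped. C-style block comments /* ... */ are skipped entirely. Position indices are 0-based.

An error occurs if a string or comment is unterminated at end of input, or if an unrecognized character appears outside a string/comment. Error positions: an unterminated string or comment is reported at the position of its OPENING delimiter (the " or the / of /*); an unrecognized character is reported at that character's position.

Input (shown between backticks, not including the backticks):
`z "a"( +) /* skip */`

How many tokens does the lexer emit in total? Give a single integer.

Answer: 5

Derivation:
pos=0: emit ID 'z' (now at pos=1)
pos=2: enter STRING mode
pos=2: emit STR "a" (now at pos=5)
pos=5: emit LPAREN '('
pos=7: emit PLUS '+'
pos=8: emit RPAREN ')'
pos=10: enter COMMENT mode (saw '/*')
exit COMMENT mode (now at pos=20)
DONE. 5 tokens: [ID, STR, LPAREN, PLUS, RPAREN]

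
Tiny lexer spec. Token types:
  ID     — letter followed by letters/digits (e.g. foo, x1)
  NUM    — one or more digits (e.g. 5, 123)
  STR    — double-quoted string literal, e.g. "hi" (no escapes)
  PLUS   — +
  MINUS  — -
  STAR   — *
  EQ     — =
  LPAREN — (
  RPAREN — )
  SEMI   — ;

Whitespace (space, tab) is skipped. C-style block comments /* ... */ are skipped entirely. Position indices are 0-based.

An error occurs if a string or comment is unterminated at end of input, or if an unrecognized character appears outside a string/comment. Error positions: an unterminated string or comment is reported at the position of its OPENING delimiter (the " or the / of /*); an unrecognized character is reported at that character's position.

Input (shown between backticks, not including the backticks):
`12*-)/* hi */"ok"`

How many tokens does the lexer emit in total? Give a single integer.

Answer: 5

Derivation:
pos=0: emit NUM '12' (now at pos=2)
pos=2: emit STAR '*'
pos=3: emit MINUS '-'
pos=4: emit RPAREN ')'
pos=5: enter COMMENT mode (saw '/*')
exit COMMENT mode (now at pos=13)
pos=13: enter STRING mode
pos=13: emit STR "ok" (now at pos=17)
DONE. 5 tokens: [NUM, STAR, MINUS, RPAREN, STR]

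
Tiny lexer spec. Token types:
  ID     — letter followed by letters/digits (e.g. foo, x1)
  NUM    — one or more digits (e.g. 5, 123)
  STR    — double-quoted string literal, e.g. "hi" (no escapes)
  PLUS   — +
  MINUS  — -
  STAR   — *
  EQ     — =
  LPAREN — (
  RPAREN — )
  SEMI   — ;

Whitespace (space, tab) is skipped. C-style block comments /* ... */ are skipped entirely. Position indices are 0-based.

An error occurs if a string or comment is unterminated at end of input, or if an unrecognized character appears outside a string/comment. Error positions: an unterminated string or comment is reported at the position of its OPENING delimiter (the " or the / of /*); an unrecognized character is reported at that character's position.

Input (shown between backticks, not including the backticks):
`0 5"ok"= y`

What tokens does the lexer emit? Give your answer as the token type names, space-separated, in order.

Answer: NUM NUM STR EQ ID

Derivation:
pos=0: emit NUM '0' (now at pos=1)
pos=2: emit NUM '5' (now at pos=3)
pos=3: enter STRING mode
pos=3: emit STR "ok" (now at pos=7)
pos=7: emit EQ '='
pos=9: emit ID 'y' (now at pos=10)
DONE. 5 tokens: [NUM, NUM, STR, EQ, ID]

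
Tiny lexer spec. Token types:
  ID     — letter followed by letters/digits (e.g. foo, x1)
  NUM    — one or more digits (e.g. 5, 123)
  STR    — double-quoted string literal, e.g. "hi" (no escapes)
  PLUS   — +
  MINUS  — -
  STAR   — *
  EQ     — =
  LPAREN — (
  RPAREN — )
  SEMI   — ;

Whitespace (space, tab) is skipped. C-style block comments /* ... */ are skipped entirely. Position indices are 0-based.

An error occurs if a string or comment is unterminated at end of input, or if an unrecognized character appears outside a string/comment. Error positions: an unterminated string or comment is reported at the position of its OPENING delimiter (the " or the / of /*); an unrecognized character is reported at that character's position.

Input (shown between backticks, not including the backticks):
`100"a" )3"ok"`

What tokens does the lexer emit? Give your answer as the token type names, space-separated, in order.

pos=0: emit NUM '100' (now at pos=3)
pos=3: enter STRING mode
pos=3: emit STR "a" (now at pos=6)
pos=7: emit RPAREN ')'
pos=8: emit NUM '3' (now at pos=9)
pos=9: enter STRING mode
pos=9: emit STR "ok" (now at pos=13)
DONE. 5 tokens: [NUM, STR, RPAREN, NUM, STR]

Answer: NUM STR RPAREN NUM STR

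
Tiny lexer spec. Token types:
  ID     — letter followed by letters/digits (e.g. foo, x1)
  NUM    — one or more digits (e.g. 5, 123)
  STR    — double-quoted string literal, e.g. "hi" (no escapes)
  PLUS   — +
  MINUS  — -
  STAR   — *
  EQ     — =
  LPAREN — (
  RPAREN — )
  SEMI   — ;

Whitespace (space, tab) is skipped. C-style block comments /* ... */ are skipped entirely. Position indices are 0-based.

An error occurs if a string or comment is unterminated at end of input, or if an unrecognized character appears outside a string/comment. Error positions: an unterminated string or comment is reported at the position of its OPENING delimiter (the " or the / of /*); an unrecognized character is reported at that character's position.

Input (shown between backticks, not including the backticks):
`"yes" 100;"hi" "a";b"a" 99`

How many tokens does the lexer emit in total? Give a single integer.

Answer: 9

Derivation:
pos=0: enter STRING mode
pos=0: emit STR "yes" (now at pos=5)
pos=6: emit NUM '100' (now at pos=9)
pos=9: emit SEMI ';'
pos=10: enter STRING mode
pos=10: emit STR "hi" (now at pos=14)
pos=15: enter STRING mode
pos=15: emit STR "a" (now at pos=18)
pos=18: emit SEMI ';'
pos=19: emit ID 'b' (now at pos=20)
pos=20: enter STRING mode
pos=20: emit STR "a" (now at pos=23)
pos=24: emit NUM '99' (now at pos=26)
DONE. 9 tokens: [STR, NUM, SEMI, STR, STR, SEMI, ID, STR, NUM]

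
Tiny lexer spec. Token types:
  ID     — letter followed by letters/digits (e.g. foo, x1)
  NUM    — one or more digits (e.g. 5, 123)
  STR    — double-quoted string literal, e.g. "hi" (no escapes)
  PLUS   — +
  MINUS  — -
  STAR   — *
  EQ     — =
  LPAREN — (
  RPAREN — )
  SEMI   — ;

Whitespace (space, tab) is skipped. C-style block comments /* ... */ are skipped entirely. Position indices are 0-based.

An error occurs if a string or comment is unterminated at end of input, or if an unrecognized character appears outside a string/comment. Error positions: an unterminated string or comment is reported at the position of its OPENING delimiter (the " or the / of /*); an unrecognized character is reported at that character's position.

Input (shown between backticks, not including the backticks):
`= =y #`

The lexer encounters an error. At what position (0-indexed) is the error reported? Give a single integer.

Answer: 5

Derivation:
pos=0: emit EQ '='
pos=2: emit EQ '='
pos=3: emit ID 'y' (now at pos=4)
pos=5: ERROR — unrecognized char '#'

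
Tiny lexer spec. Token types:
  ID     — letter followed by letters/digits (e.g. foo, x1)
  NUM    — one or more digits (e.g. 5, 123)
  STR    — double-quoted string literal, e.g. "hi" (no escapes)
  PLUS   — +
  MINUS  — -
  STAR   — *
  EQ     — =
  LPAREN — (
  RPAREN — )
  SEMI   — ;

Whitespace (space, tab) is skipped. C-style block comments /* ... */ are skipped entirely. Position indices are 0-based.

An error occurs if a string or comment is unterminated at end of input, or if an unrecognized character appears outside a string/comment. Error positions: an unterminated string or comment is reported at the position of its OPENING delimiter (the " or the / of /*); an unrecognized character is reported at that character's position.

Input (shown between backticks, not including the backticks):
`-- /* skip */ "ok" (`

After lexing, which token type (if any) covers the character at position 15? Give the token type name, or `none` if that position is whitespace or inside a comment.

Answer: STR

Derivation:
pos=0: emit MINUS '-'
pos=1: emit MINUS '-'
pos=3: enter COMMENT mode (saw '/*')
exit COMMENT mode (now at pos=13)
pos=14: enter STRING mode
pos=14: emit STR "ok" (now at pos=18)
pos=19: emit LPAREN '('
DONE. 4 tokens: [MINUS, MINUS, STR, LPAREN]
Position 15: char is 'o' -> STR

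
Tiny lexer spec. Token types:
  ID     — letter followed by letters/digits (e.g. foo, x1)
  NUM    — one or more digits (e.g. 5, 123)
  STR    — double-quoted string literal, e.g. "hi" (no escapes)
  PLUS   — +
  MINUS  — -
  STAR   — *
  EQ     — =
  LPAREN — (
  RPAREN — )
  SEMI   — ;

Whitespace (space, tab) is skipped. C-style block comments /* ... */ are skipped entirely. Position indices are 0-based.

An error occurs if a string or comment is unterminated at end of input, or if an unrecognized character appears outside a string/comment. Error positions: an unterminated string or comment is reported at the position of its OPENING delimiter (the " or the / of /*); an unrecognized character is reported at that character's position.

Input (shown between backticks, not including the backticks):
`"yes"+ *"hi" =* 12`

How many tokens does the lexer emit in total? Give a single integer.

pos=0: enter STRING mode
pos=0: emit STR "yes" (now at pos=5)
pos=5: emit PLUS '+'
pos=7: emit STAR '*'
pos=8: enter STRING mode
pos=8: emit STR "hi" (now at pos=12)
pos=13: emit EQ '='
pos=14: emit STAR '*'
pos=16: emit NUM '12' (now at pos=18)
DONE. 7 tokens: [STR, PLUS, STAR, STR, EQ, STAR, NUM]

Answer: 7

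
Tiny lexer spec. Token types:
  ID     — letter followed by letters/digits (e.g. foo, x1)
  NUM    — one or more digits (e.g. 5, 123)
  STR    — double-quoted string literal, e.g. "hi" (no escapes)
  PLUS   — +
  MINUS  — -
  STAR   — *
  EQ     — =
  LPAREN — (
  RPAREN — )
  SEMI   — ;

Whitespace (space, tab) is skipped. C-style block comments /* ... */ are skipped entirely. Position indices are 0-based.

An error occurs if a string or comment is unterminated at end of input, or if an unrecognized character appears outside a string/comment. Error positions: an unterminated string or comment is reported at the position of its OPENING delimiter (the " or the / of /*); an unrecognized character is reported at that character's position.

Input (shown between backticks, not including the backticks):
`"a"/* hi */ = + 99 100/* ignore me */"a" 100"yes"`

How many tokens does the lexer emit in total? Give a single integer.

Answer: 8

Derivation:
pos=0: enter STRING mode
pos=0: emit STR "a" (now at pos=3)
pos=3: enter COMMENT mode (saw '/*')
exit COMMENT mode (now at pos=11)
pos=12: emit EQ '='
pos=14: emit PLUS '+'
pos=16: emit NUM '99' (now at pos=18)
pos=19: emit NUM '100' (now at pos=22)
pos=22: enter COMMENT mode (saw '/*')
exit COMMENT mode (now at pos=37)
pos=37: enter STRING mode
pos=37: emit STR "a" (now at pos=40)
pos=41: emit NUM '100' (now at pos=44)
pos=44: enter STRING mode
pos=44: emit STR "yes" (now at pos=49)
DONE. 8 tokens: [STR, EQ, PLUS, NUM, NUM, STR, NUM, STR]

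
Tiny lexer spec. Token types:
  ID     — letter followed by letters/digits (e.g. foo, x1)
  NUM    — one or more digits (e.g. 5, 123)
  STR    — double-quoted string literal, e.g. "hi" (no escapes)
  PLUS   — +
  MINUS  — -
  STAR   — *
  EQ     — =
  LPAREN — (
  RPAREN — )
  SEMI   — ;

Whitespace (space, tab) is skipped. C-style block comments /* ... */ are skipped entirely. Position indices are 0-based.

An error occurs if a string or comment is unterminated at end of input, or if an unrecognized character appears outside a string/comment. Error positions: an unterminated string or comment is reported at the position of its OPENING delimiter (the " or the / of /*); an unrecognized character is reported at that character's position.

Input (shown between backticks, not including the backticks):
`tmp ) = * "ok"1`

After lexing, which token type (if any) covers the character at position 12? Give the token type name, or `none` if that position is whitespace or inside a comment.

pos=0: emit ID 'tmp' (now at pos=3)
pos=4: emit RPAREN ')'
pos=6: emit EQ '='
pos=8: emit STAR '*'
pos=10: enter STRING mode
pos=10: emit STR "ok" (now at pos=14)
pos=14: emit NUM '1' (now at pos=15)
DONE. 6 tokens: [ID, RPAREN, EQ, STAR, STR, NUM]
Position 12: char is 'k' -> STR

Answer: STR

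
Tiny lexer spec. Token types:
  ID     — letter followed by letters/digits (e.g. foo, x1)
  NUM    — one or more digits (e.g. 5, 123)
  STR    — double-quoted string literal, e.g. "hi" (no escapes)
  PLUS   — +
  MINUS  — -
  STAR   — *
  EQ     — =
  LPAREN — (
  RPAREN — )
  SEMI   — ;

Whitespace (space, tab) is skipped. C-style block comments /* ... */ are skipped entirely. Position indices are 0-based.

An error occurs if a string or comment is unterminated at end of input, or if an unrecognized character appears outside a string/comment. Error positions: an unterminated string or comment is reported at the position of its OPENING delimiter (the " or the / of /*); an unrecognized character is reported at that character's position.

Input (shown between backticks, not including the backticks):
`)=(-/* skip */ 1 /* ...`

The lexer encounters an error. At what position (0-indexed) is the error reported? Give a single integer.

Answer: 17

Derivation:
pos=0: emit RPAREN ')'
pos=1: emit EQ '='
pos=2: emit LPAREN '('
pos=3: emit MINUS '-'
pos=4: enter COMMENT mode (saw '/*')
exit COMMENT mode (now at pos=14)
pos=15: emit NUM '1' (now at pos=16)
pos=17: enter COMMENT mode (saw '/*')
pos=17: ERROR — unterminated comment (reached EOF)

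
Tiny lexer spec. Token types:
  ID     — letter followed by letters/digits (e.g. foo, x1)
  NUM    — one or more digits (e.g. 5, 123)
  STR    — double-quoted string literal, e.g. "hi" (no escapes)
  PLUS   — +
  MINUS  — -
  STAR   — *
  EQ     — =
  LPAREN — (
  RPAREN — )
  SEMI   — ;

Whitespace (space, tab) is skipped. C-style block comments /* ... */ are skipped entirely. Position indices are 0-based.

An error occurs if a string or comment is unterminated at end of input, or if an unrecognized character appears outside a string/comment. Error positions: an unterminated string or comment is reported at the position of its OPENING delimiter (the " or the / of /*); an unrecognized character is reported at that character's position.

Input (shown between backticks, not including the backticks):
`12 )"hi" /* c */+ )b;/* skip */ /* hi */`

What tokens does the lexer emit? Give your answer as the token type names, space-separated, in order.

Answer: NUM RPAREN STR PLUS RPAREN ID SEMI

Derivation:
pos=0: emit NUM '12' (now at pos=2)
pos=3: emit RPAREN ')'
pos=4: enter STRING mode
pos=4: emit STR "hi" (now at pos=8)
pos=9: enter COMMENT mode (saw '/*')
exit COMMENT mode (now at pos=16)
pos=16: emit PLUS '+'
pos=18: emit RPAREN ')'
pos=19: emit ID 'b' (now at pos=20)
pos=20: emit SEMI ';'
pos=21: enter COMMENT mode (saw '/*')
exit COMMENT mode (now at pos=31)
pos=32: enter COMMENT mode (saw '/*')
exit COMMENT mode (now at pos=40)
DONE. 7 tokens: [NUM, RPAREN, STR, PLUS, RPAREN, ID, SEMI]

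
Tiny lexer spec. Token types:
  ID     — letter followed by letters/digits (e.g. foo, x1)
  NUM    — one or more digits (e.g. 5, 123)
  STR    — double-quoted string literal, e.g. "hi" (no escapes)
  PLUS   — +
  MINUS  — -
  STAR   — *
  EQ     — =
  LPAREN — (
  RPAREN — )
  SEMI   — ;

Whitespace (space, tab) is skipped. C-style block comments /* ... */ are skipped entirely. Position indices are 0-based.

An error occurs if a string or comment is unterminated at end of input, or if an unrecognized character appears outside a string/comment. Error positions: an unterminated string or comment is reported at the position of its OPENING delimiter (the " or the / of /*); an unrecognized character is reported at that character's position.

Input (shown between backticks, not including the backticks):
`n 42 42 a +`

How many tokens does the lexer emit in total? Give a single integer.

Answer: 5

Derivation:
pos=0: emit ID 'n' (now at pos=1)
pos=2: emit NUM '42' (now at pos=4)
pos=5: emit NUM '42' (now at pos=7)
pos=8: emit ID 'a' (now at pos=9)
pos=10: emit PLUS '+'
DONE. 5 tokens: [ID, NUM, NUM, ID, PLUS]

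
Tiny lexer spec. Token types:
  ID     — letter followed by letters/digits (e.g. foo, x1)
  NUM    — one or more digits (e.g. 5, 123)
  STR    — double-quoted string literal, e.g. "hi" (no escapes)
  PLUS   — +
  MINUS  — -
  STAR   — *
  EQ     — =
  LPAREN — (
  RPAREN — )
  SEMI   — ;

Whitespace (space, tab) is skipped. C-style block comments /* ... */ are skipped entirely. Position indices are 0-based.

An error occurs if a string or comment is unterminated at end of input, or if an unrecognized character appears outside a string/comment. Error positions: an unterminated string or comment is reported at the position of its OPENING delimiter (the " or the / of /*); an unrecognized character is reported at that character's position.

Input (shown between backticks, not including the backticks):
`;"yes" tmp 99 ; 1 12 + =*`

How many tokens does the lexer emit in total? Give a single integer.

Answer: 10

Derivation:
pos=0: emit SEMI ';'
pos=1: enter STRING mode
pos=1: emit STR "yes" (now at pos=6)
pos=7: emit ID 'tmp' (now at pos=10)
pos=11: emit NUM '99' (now at pos=13)
pos=14: emit SEMI ';'
pos=16: emit NUM '1' (now at pos=17)
pos=18: emit NUM '12' (now at pos=20)
pos=21: emit PLUS '+'
pos=23: emit EQ '='
pos=24: emit STAR '*'
DONE. 10 tokens: [SEMI, STR, ID, NUM, SEMI, NUM, NUM, PLUS, EQ, STAR]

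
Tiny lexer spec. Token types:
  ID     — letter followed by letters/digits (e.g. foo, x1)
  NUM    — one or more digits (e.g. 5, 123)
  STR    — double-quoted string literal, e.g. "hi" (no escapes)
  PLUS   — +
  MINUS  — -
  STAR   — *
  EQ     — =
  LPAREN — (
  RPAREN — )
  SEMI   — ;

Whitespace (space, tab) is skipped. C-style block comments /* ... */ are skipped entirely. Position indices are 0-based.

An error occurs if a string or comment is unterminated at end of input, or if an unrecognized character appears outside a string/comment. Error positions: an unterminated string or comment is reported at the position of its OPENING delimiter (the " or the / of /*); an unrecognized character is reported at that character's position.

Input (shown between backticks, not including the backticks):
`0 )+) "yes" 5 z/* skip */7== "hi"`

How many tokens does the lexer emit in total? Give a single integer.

pos=0: emit NUM '0' (now at pos=1)
pos=2: emit RPAREN ')'
pos=3: emit PLUS '+'
pos=4: emit RPAREN ')'
pos=6: enter STRING mode
pos=6: emit STR "yes" (now at pos=11)
pos=12: emit NUM '5' (now at pos=13)
pos=14: emit ID 'z' (now at pos=15)
pos=15: enter COMMENT mode (saw '/*')
exit COMMENT mode (now at pos=25)
pos=25: emit NUM '7' (now at pos=26)
pos=26: emit EQ '='
pos=27: emit EQ '='
pos=29: enter STRING mode
pos=29: emit STR "hi" (now at pos=33)
DONE. 11 tokens: [NUM, RPAREN, PLUS, RPAREN, STR, NUM, ID, NUM, EQ, EQ, STR]

Answer: 11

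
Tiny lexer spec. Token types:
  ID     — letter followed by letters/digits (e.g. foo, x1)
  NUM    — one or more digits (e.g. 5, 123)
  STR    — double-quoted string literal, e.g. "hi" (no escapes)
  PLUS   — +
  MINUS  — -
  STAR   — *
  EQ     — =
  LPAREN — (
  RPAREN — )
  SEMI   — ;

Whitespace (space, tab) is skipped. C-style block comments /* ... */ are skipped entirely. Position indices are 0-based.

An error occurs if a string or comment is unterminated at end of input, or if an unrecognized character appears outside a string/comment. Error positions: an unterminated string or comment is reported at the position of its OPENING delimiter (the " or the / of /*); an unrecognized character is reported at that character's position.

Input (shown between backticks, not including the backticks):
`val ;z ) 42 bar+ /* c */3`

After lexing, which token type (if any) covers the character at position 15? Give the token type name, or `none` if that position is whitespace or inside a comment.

Answer: PLUS

Derivation:
pos=0: emit ID 'val' (now at pos=3)
pos=4: emit SEMI ';'
pos=5: emit ID 'z' (now at pos=6)
pos=7: emit RPAREN ')'
pos=9: emit NUM '42' (now at pos=11)
pos=12: emit ID 'bar' (now at pos=15)
pos=15: emit PLUS '+'
pos=17: enter COMMENT mode (saw '/*')
exit COMMENT mode (now at pos=24)
pos=24: emit NUM '3' (now at pos=25)
DONE. 8 tokens: [ID, SEMI, ID, RPAREN, NUM, ID, PLUS, NUM]
Position 15: char is '+' -> PLUS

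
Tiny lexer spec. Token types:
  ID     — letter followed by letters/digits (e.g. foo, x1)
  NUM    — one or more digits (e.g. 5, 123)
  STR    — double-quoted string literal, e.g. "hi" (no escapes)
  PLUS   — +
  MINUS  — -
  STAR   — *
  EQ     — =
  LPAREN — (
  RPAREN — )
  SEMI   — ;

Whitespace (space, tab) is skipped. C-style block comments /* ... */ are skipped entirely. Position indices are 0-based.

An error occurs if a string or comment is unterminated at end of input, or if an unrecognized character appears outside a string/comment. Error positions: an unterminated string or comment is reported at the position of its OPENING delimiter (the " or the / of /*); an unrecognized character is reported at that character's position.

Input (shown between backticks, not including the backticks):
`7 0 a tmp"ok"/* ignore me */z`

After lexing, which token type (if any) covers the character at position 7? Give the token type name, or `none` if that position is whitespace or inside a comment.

Answer: ID

Derivation:
pos=0: emit NUM '7' (now at pos=1)
pos=2: emit NUM '0' (now at pos=3)
pos=4: emit ID 'a' (now at pos=5)
pos=6: emit ID 'tmp' (now at pos=9)
pos=9: enter STRING mode
pos=9: emit STR "ok" (now at pos=13)
pos=13: enter COMMENT mode (saw '/*')
exit COMMENT mode (now at pos=28)
pos=28: emit ID 'z' (now at pos=29)
DONE. 6 tokens: [NUM, NUM, ID, ID, STR, ID]
Position 7: char is 'm' -> ID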